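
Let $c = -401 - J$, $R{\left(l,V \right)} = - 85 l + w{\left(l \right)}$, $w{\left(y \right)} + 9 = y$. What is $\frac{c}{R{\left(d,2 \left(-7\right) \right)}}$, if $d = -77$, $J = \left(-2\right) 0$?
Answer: $- \frac{401}{6459} \approx -0.062084$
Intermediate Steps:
$J = 0$
$w{\left(y \right)} = -9 + y$
$R{\left(l,V \right)} = -9 - 84 l$ ($R{\left(l,V \right)} = - 85 l + \left(-9 + l\right) = -9 - 84 l$)
$c = -401$ ($c = -401 - 0 = -401 + 0 = -401$)
$\frac{c}{R{\left(d,2 \left(-7\right) \right)}} = - \frac{401}{-9 - -6468} = - \frac{401}{-9 + 6468} = - \frac{401}{6459}$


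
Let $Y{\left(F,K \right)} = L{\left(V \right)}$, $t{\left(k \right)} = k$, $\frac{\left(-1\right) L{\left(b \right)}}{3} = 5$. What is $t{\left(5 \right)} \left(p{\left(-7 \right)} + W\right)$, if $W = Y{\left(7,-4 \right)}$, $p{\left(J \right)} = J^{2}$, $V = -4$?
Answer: $170$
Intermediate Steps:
$L{\left(b \right)} = -15$ ($L{\left(b \right)} = \left(-3\right) 5 = -15$)
$Y{\left(F,K \right)} = -15$
$W = -15$
$t{\left(5 \right)} \left(p{\left(-7 \right)} + W\right) = 5 \left(\left(-7\right)^{2} - 15\right) = 5 \left(49 - 15\right) = 5 \cdot 34 = 170$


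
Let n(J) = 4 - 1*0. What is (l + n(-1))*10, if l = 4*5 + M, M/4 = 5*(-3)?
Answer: -360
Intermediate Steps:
M = -60 (M = 4*(5*(-3)) = 4*(-15) = -60)
n(J) = 4 (n(J) = 4 + 0 = 4)
l = -40 (l = 4*5 - 60 = 20 - 60 = -40)
(l + n(-1))*10 = (-40 + 4)*10 = -36*10 = -360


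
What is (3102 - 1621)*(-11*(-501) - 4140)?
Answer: 2030451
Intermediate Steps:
(3102 - 1621)*(-11*(-501) - 4140) = 1481*(5511 - 4140) = 1481*1371 = 2030451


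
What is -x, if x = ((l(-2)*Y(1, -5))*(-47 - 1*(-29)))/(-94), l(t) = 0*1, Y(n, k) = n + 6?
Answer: 0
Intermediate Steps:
Y(n, k) = 6 + n
l(t) = 0
x = 0 (x = ((0*(6 + 1))*(-47 - 1*(-29)))/(-94) = ((0*7)*(-47 + 29))*(-1/94) = (0*(-18))*(-1/94) = 0*(-1/94) = 0)
-x = -1*0 = 0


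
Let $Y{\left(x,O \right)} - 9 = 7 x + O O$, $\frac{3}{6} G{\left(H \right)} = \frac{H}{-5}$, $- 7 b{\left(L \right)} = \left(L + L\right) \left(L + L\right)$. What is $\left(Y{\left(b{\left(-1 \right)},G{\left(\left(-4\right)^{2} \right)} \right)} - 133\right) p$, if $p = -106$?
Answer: $\frac{230656}{25} \approx 9226.2$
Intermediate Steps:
$b{\left(L \right)} = - \frac{4 L^{2}}{7}$ ($b{\left(L \right)} = - \frac{\left(L + L\right) \left(L + L\right)}{7} = - \frac{2 L 2 L}{7} = - \frac{4 L^{2}}{7}$)
$G{\left(H \right)} = - \frac{2 H}{5}$ ($G{\left(H \right)} = 2 \frac{H}{-5} = 2 H \left(- \frac{1}{5}\right) = 2 \left(- \frac{H}{5}\right) = - \frac{2 H}{5}$)
$Y{\left(x,O \right)} = 9 + O^{2} + 7 x$ ($Y{\left(x,O \right)} = 9 + \left(7 x + O O\right) = 9 + \left(7 x + O^{2}\right) = 9 + \left(O^{2} + 7 x\right) = 9 + O^{2} + 7 x$)
$\left(Y{\left(b{\left(-1 \right)},G{\left(\left(-4\right)^{2} \right)} \right)} - 133\right) p = \left(\left(9 + \left(- \frac{2 \left(-4\right)^{2}}{5}\right)^{2} + 7 \left(- \frac{4 \left(-1\right)^{2}}{7}\right)\right) - 133\right) \left(-106\right) = \left(\left(9 + \left(\left(- \frac{2}{5}\right) 16\right)^{2} + 7 \left(\left(- \frac{4}{7}\right) 1\right)\right) - 133\right) \left(-106\right) = \left(\left(9 + \left(- \frac{32}{5}\right)^{2} + 7 \left(- \frac{4}{7}\right)\right) - 133\right) \left(-106\right) = \left(\left(9 + \frac{1024}{25} - 4\right) - 133\right) \left(-106\right) = \left(\frac{1149}{25} - 133\right) \left(-106\right) = \left(- \frac{2176}{25}\right) \left(-106\right) = \frac{230656}{25}$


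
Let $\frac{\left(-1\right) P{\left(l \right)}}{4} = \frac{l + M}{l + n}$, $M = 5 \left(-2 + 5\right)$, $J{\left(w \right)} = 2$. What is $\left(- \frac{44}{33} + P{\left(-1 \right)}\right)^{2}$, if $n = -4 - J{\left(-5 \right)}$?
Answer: $\frac{400}{9} \approx 44.444$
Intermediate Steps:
$M = 15$ ($M = 5 \cdot 3 = 15$)
$n = -6$ ($n = -4 - 2 = -6$)
$P{\left(l \right)} = - \frac{4 \left(15 + l\right)}{-6 + l}$ ($P{\left(l \right)} = - 4 \frac{l + 15}{l - 6} = - 4 \frac{15 + l}{-6 + l} = - \frac{4 \left(15 + l\right)}{-6 + l}$)
$\left(- \frac{44}{33} + P{\left(-1 \right)}\right)^{2} = \left(- \frac{44}{33} + \frac{4 \left(-15 - -1\right)}{-6 - 1}\right)^{2} = \left(\left(-44\right) \frac{1}{33} + \frac{4 \left(-15 + 1\right)}{-7}\right)^{2} = \left(- \frac{4}{3} + 4 \left(- \frac{1}{7}\right) \left(-14\right)\right)^{2} = \left(- \frac{4}{3} + 8\right)^{2} = \left(\frac{20}{3}\right)^{2} = \frac{400}{9}$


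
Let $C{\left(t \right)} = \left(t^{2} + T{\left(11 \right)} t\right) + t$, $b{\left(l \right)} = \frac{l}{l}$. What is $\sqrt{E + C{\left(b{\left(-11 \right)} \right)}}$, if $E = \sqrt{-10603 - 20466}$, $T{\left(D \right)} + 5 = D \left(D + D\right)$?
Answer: $\sqrt{239 + i \sqrt{31069}} \approx 16.37 + 5.3837 i$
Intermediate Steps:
$b{\left(l \right)} = 1$
$T{\left(D \right)} = -5 + 2 D^{2}$ ($T{\left(D \right)} = -5 + D \left(D + D\right) = -5 + D 2 D = -5 + 2 D^{2}$)
$E = i \sqrt{31069}$ ($E = \sqrt{-31069} = i \sqrt{31069} \approx 176.26 i$)
$C{\left(t \right)} = t^{2} + 238 t$ ($C{\left(t \right)} = \left(t^{2} + \left(-5 + 2 \cdot 11^{2}\right) t\right) + t = \left(t^{2} + \left(-5 + 2 \cdot 121\right) t\right) + t = \left(t^{2} + \left(-5 + 242\right) t\right) + t = \left(t^{2} + 237 t\right) + t = t^{2} + 238 t$)
$\sqrt{E + C{\left(b{\left(-11 \right)} \right)}} = \sqrt{i \sqrt{31069} + 1 \left(238 + 1\right)} = \sqrt{i \sqrt{31069} + 1 \cdot 239} = \sqrt{i \sqrt{31069} + 239} = \sqrt{239 + i \sqrt{31069}}$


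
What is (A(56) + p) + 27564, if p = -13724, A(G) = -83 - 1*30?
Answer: 13727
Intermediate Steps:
A(G) = -113 (A(G) = -83 - 30 = -113)
(A(56) + p) + 27564 = (-113 - 13724) + 27564 = -13837 + 27564 = 13727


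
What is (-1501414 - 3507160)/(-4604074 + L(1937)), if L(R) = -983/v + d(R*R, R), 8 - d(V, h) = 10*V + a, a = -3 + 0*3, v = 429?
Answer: 1074339123/9035545510 ≈ 0.11890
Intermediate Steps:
a = -3 (a = -3 + 0 = -3)
d(V, h) = 11 - 10*V (d(V, h) = 8 - (10*V - 3) = 8 - (-3 + 10*V) = 8 + (3 - 10*V) = 11 - 10*V)
L(R) = 3736/429 - 10*R² (L(R) = -983/429 + (11 - 10*R*R) = -983*1/429 + (11 - 10*R²) = -983/429 + (11 - 10*R²) = 3736/429 - 10*R²)
(-1501414 - 3507160)/(-4604074 + L(1937)) = (-1501414 - 3507160)/(-4604074 + (3736/429 - 10*1937²)) = -5008574/(-4604074 + (3736/429 - 10*3751969)) = -5008574/(-4604074 + (3736/429 - 37519690)) = -5008574/(-4604074 - 16095943274/429) = -5008574/(-18071091020/429) = -5008574*(-429/18071091020) = 1074339123/9035545510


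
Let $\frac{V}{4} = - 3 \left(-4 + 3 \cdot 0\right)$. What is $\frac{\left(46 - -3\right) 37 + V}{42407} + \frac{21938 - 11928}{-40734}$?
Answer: $- \frac{174344048}{863703369} \approx -0.20186$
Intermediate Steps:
$V = 48$ ($V = 4 \left(- 3 \left(-4 + 3 \cdot 0\right)\right) = 4 \left(- 3 \left(-4 + 0\right)\right) = 4 \left(\left(-3\right) \left(-4\right)\right) = 4 \cdot 12 = 48$)
$\frac{\left(46 - -3\right) 37 + V}{42407} + \frac{21938 - 11928}{-40734} = \frac{\left(46 - -3\right) 37 + 48}{42407} + \frac{21938 - 11928}{-40734} = \left(\left(46 + 3\right) 37 + 48\right) \frac{1}{42407} + 10010 \left(- \frac{1}{40734}\right) = \left(49 \cdot 37 + 48\right) \frac{1}{42407} - \frac{5005}{20367} = \left(1813 + 48\right) \frac{1}{42407} - \frac{5005}{20367} = 1861 \cdot \frac{1}{42407} - \frac{5005}{20367} = \frac{1861}{42407} - \frac{5005}{20367} = - \frac{174344048}{863703369}$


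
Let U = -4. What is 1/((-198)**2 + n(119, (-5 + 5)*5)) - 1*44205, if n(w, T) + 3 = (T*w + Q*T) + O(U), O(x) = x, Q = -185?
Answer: -1732703384/39197 ≈ -44205.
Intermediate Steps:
n(w, T) = -7 - 185*T + T*w (n(w, T) = -3 + ((T*w - 185*T) - 4) = -3 + ((-185*T + T*w) - 4) = -3 + (-4 - 185*T + T*w) = -7 - 185*T + T*w)
1/((-198)**2 + n(119, (-5 + 5)*5)) - 1*44205 = 1/((-198)**2 + (-7 - 185*(-5 + 5)*5 + ((-5 + 5)*5)*119)) - 1*44205 = 1/(39204 + (-7 - 0*5 + (0*5)*119)) - 44205 = 1/(39204 + (-7 - 185*0 + 0*119)) - 44205 = 1/(39204 + (-7 + 0 + 0)) - 44205 = 1/(39204 - 7) - 44205 = 1/39197 - 44205 = -1732703384/39197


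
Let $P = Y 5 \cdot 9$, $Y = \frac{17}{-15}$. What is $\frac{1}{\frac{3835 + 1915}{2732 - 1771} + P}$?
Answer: $- \frac{961}{43261} \approx -0.022214$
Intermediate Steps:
$Y = - \frac{17}{15}$ ($Y = 17 \left(- \frac{1}{15}\right) = - \frac{17}{15} \approx -1.1333$)
$P = -51$ ($P = \left(- \frac{17}{15}\right) 5 \cdot 9 = \left(- \frac{17}{3}\right) 9 = -51$)
$\frac{1}{\frac{3835 + 1915}{2732 - 1771} + P} = \frac{1}{\frac{3835 + 1915}{2732 - 1771} - 51} = \frac{1}{\frac{5750}{961} - 51} = \frac{1}{- \frac{43261}{961}} = - \frac{961}{43261}$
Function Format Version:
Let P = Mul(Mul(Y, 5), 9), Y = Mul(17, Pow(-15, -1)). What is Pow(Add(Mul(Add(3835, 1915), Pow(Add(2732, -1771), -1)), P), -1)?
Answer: Rational(-961, 43261) ≈ -0.022214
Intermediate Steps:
Y = Rational(-17, 15) (Y = Mul(17, Rational(-1, 15)) = Rational(-17, 15) ≈ -1.1333)
P = -51 (P = Mul(Mul(Rational(-17, 15), 5), 9) = Mul(Rational(-17, 3), 9) = -51)
Pow(Add(Mul(Add(3835, 1915), Pow(Add(2732, -1771), -1)), P), -1) = Pow(Add(Mul(Add(3835, 1915), Pow(Add(2732, -1771), -1)), -51), -1) = Pow(Add(Mul(5750, Pow(961, -1)), -51), -1) = Pow(Add(Mul(5750, Rational(1, 961)), -51), -1) = Pow(Add(Rational(5750, 961), -51), -1) = Pow(Rational(-43261, 961), -1) = Rational(-961, 43261)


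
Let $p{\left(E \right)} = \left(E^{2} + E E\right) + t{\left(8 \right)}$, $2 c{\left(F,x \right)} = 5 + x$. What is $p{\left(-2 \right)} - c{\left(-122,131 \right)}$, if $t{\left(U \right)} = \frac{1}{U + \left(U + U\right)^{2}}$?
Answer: $- \frac{15839}{264} \approx -59.996$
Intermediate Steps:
$t{\left(U \right)} = \frac{1}{U + 4 U^{2}}$ ($t{\left(U \right)} = \frac{1}{U + \left(2 U\right)^{2}} = \frac{1}{U + 4 U^{2}}$)
$c{\left(F,x \right)} = \frac{5}{2} + \frac{x}{2}$ ($c{\left(F,x \right)} = \frac{5 + x}{2} = \frac{5}{2} + \frac{x}{2}$)
$p{\left(E \right)} = \frac{1}{264} + 2 E^{2}$ ($p{\left(E \right)} = \left(E^{2} + E E\right) + \frac{1}{8 \left(1 + 4 \cdot 8\right)} = \left(E^{2} + E^{2}\right) + \frac{1}{8 \left(1 + 32\right)} = 2 E^{2} + \frac{1}{8 \cdot 33} = 2 E^{2} + \frac{1}{8} \cdot \frac{1}{33} = 2 E^{2} + \frac{1}{264} = \frac{1}{264} + 2 E^{2}$)
$p{\left(-2 \right)} - c{\left(-122,131 \right)} = \left(\frac{1}{264} + 2 \left(-2\right)^{2}\right) - \left(\frac{5}{2} + \frac{1}{2} \cdot 131\right) = \left(\frac{1}{264} + 2 \cdot 4\right) - \left(\frac{5}{2} + \frac{131}{2}\right) = \left(\frac{1}{264} + 8\right) - 68 = \frac{2113}{264} - 68 = - \frac{15839}{264}$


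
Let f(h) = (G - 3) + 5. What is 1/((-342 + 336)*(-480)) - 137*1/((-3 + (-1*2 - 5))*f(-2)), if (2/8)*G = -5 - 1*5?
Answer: -19709/54720 ≈ -0.36018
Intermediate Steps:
G = -40 (G = 4*(-5 - 1*5) = 4*(-5 - 5) = 4*(-10) = -40)
f(h) = -38 (f(h) = (-40 - 3) + 5 = -43 + 5 = -38)
1/((-342 + 336)*(-480)) - 137*1/((-3 + (-1*2 - 5))*f(-2)) = 1/((-342 + 336)*(-480)) - 137*(-1/(38*(-3 + (-1*2 - 5)))) = -1/480/(-6) - 137*(-1/(38*(-3 + (-2 - 5)))) = -⅙*(-1/480) - 137*(-1/(38*(-3 - 7))) = 1/2880 - 137/((-10*(-38))) = 1/2880 - 137/380 = -19709/54720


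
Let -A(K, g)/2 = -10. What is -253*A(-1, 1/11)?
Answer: -5060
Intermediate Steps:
A(K, g) = 20 (A(K, g) = -2*(-10) = 20)
-253*A(-1, 1/11) = -253*20 = -5060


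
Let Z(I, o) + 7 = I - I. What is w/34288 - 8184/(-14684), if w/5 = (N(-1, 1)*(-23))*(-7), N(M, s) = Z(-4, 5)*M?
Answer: 90839333/125871248 ≈ 0.72168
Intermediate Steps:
Z(I, o) = -7 (Z(I, o) = -7 + (I - I) = -7 + 0 = -7)
N(M, s) = -7*M
w = 5635 (w = 5*((-7*(-1)*(-23))*(-7)) = 5*((7*(-23))*(-7)) = 5*(-161*(-7)) = 5*1127 = 5635)
w/34288 - 8184/(-14684) = 5635/34288 - 8184/(-14684) = 5635*(1/34288) - 8184*(-1/14684) = 5635/34288 + 2046/3671 = 90839333/125871248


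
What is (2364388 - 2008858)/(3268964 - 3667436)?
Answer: -59255/66412 ≈ -0.89223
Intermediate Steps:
(2364388 - 2008858)/(3268964 - 3667436) = 355530/(-398472) = 355530*(-1/398472) = -59255/66412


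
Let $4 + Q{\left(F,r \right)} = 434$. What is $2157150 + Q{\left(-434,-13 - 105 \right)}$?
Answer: $2157580$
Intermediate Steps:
$Q{\left(F,r \right)} = 430$ ($Q{\left(F,r \right)} = -4 + 434 = 430$)
$2157150 + Q{\left(-434,-13 - 105 \right)} = 2157150 + 430 = 2157580$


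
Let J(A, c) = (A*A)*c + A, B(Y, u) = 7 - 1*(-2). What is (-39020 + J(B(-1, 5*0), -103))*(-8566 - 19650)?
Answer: 1336140464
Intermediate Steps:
B(Y, u) = 9 (B(Y, u) = 7 + 2 = 9)
J(A, c) = A + c*A² (J(A, c) = A²*c + A = c*A² + A = A + c*A²)
(-39020 + J(B(-1, 5*0), -103))*(-8566 - 19650) = (-39020 + 9*(1 + 9*(-103)))*(-8566 - 19650) = (-39020 + 9*(1 - 927))*(-28216) = (-39020 + 9*(-926))*(-28216) = (-39020 - 8334)*(-28216) = -47354*(-28216) = 1336140464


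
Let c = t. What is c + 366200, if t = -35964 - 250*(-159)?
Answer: 369986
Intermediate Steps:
t = 3786 (t = -35964 - 1*(-39750) = -35964 + 39750 = 3786)
c = 3786
c + 366200 = 3786 + 366200 = 369986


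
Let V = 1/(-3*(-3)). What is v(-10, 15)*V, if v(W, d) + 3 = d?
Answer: 4/3 ≈ 1.3333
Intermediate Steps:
v(W, d) = -3 + d
V = 1/9 ≈ 0.11111
v(-10, 15)*V = (-3 + 15)*(1/9) = 12*(1/9) = 4/3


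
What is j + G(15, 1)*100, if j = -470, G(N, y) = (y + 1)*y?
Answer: -270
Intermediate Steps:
G(N, y) = y*(1 + y) (G(N, y) = (1 + y)*y = y*(1 + y))
j + G(15, 1)*100 = -470 + (1*(1 + 1))*100 = -470 + (1*2)*100 = -470 + 2*100 = -470 + 200 = -270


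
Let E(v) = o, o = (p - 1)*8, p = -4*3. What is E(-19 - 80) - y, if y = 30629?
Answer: -30733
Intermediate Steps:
p = -12
o = -104 (o = (-12 - 1)*8 = -13*8 = -104)
E(v) = -104
E(-19 - 80) - y = -104 - 1*30629 = -104 - 30629 = -30733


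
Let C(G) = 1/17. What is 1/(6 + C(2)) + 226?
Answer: 23295/103 ≈ 226.17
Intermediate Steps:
C(G) = 1/17
1/(6 + C(2)) + 226 = 1/(6 + 1/17) + 226 = 1/(103/17) + 226 = 17/103 + 226 = 23295/103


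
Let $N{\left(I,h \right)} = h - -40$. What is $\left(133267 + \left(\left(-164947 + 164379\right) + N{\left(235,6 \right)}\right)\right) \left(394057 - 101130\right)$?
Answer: $38884594615$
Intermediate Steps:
$N{\left(I,h \right)} = 40 + h$ ($N{\left(I,h \right)} = h + 40 = 40 + h$)
$\left(133267 + \left(\left(-164947 + 164379\right) + N{\left(235,6 \right)}\right)\right) \left(394057 - 101130\right) = \left(133267 + \left(\left(-164947 + 164379\right) + \left(40 + 6\right)\right)\right) \left(394057 - 101130\right) = \left(133267 + \left(-568 + 46\right)\right) 292927 = \left(133267 - 522\right) 292927 = 132745 \cdot 292927 = 38884594615$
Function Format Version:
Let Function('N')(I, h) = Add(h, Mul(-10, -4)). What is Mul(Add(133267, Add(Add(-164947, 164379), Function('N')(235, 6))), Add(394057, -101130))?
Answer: 38884594615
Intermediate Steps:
Function('N')(I, h) = Add(40, h) (Function('N')(I, h) = Add(h, 40) = Add(40, h))
Mul(Add(133267, Add(Add(-164947, 164379), Function('N')(235, 6))), Add(394057, -101130)) = Mul(Add(133267, Add(Add(-164947, 164379), Add(40, 6))), Add(394057, -101130)) = Mul(Add(133267, Add(-568, 46)), 292927) = Mul(Add(133267, -522), 292927) = Mul(132745, 292927) = 38884594615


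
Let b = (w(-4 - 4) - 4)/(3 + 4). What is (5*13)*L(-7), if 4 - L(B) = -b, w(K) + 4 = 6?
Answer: 1690/7 ≈ 241.43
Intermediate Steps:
w(K) = 2 (w(K) = -4 + 6 = 2)
b = -2/7 (b = (2 - 4)/(3 + 4) = -2/7 ≈ -0.28571)
L(B) = 26/7 (L(B) = 4 - (-1)*(-2)/7 = 4 - 1*2/7 = 4 - 2/7 = 26/7)
(5*13)*L(-7) = (5*13)*(26/7) = 65*(26/7) = 1690/7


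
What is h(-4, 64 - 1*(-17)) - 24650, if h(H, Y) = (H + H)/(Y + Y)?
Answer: -1996654/81 ≈ -24650.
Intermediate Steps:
h(H, Y) = H/Y (h(H, Y) = (2*H)/((2*Y)) = (2*H)*(1/(2*Y)) = H/Y)
h(-4, 64 - 1*(-17)) - 24650 = -4/(64 - 1*(-17)) - 24650 = -4/(64 + 17) - 24650 = -4/81 - 24650 = -1996654/81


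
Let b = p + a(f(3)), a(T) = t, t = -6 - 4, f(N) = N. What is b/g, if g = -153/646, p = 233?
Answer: -8474/9 ≈ -941.56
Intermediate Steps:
g = -9/38 (g = -153*1/646 = -9/38 ≈ -0.23684)
t = -10
a(T) = -10
b = 223 (b = 233 - 10 = 223)
b/g = 223/(-9/38) = 223*(-38/9) = -8474/9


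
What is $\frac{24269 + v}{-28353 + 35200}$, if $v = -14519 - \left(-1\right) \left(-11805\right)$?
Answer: $- \frac{2055}{6847} \approx -0.30013$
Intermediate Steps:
$v = -26324$ ($v = -14519 - 11805 = -26324$)
$\frac{24269 + v}{-28353 + 35200} = \frac{24269 - 26324}{-28353 + 35200} = - \frac{2055}{6847}$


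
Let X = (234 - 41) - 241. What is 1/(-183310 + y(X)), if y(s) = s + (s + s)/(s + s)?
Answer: -1/183357 ≈ -5.4538e-6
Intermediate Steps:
X = -48 (X = 193 - 241 = -48)
y(s) = 1 + s (y(s) = s + (2*s)/((2*s)) = s + (2*s)*(1/(2*s)) = s + 1 = 1 + s)
1/(-183310 + y(X)) = 1/(-183310 + (1 - 48)) = 1/(-183310 - 47) = 1/(-183357) = -1/183357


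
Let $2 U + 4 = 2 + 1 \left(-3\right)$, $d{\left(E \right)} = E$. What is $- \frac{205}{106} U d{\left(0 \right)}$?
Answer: $0$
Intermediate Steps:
$U = - \frac{5}{2}$ ($U = -2 + \frac{2 + 1 \left(-3\right)}{2} = -2 + \frac{2 - 3}{2} = -2 + \frac{1}{2} \left(-1\right) = -2 - \frac{1}{2} = - \frac{5}{2} \approx -2.5$)
$- \frac{205}{106} U d{\left(0 \right)} = - \frac{205}{106} \left(- \frac{5}{2}\right) 0 = \left(-205\right) \frac{1}{106} \left(- \frac{5}{2}\right) 0 = \left(- \frac{205}{106}\right) \left(- \frac{5}{2}\right) 0 = \frac{1025}{212} \cdot 0 = 0$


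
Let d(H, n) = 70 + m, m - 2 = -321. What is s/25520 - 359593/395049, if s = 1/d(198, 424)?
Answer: -761675640563/836776989840 ≈ -0.91025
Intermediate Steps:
m = -319 (m = 2 - 321 = -319)
d(H, n) = -249 (d(H, n) = 70 - 319 = -249)
s = -1/249 (s = 1/(-249) = -1/249 ≈ -0.0040161)
s/25520 - 359593/395049 = -1/249/25520 - 359593/395049 = -1/249*1/25520 - 359593*1/395049 = -1/6354480 - 359593/395049 = -761675640563/836776989840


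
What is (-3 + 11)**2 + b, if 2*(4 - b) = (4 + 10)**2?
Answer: -30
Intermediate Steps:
b = -94 (b = 4 - (4 + 10)**2/2 = 4 - 1/2*14**2 = 4 - 1/2*196 = 4 - 98 = -94)
(-3 + 11)**2 + b = (-3 + 11)**2 - 94 = 8**2 - 94 = 64 - 94 = -30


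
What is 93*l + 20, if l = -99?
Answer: -9187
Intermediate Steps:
93*l + 20 = 93*(-99) + 20 = -9207 + 20 = -9187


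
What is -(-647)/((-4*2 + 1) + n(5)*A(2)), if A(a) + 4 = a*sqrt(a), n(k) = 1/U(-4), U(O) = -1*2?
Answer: -3235/23 + 647*sqrt(2)/23 ≈ -100.87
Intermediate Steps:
U(O) = -2
n(k) = -1/2 (n(k) = 1/(-2) = -1/2)
A(a) = -4 + a**(3/2) (A(a) = -4 + a*sqrt(a) = -4 + a**(3/2))
-(-647)/((-4*2 + 1) + n(5)*A(2)) = -(-647)/((-4*2 + 1) - (-4 + 2**(3/2))/2) = -(-647)/((-8 + 1) - (-4 + 2*sqrt(2))/2) = -(-647)/(-7 + (2 - sqrt(2))) = -(-647)/(-5 - sqrt(2)) = 647/(-5 - sqrt(2))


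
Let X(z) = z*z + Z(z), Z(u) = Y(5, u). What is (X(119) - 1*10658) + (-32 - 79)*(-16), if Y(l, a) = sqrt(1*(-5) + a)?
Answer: 5279 + sqrt(114) ≈ 5289.7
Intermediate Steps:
Y(l, a) = sqrt(-5 + a)
Z(u) = sqrt(-5 + u)
X(z) = z**2 + sqrt(-5 + z) (X(z) = z*z + sqrt(-5 + z) = z**2 + sqrt(-5 + z))
(X(119) - 1*10658) + (-32 - 79)*(-16) = ((119**2 + sqrt(-5 + 119)) - 1*10658) + (-32 - 79)*(-16) = ((14161 + sqrt(114)) - 10658) - 111*(-16) = (3503 + sqrt(114)) + 1776 = 5279 + sqrt(114)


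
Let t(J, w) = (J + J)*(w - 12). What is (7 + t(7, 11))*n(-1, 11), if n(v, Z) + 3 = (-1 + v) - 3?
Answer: 56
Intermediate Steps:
n(v, Z) = -7 + v (n(v, Z) = -3 + ((-1 + v) - 3) = -3 + (-4 + v) = -7 + v)
t(J, w) = 2*J*(-12 + w) (t(J, w) = (2*J)*(-12 + w) = 2*J*(-12 + w))
(7 + t(7, 11))*n(-1, 11) = (7 + 2*7*(-12 + 11))*(-7 - 1) = (7 + 2*7*(-1))*(-8) = (7 - 14)*(-8) = -7*(-8) = 56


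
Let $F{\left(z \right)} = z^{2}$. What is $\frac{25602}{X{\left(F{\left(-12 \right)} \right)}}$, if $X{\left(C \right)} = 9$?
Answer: $\frac{8534}{3} \approx 2844.7$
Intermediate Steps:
$\frac{25602}{X{\left(F{\left(-12 \right)} \right)}} = \frac{25602}{9} = 25602 \cdot \frac{1}{9} = \frac{8534}{3}$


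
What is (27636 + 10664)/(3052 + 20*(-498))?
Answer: -9575/1727 ≈ -5.5443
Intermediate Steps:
(27636 + 10664)/(3052 + 20*(-498)) = 38300/(3052 - 9960) = 38300/(-6908) = 38300*(-1/6908) = -9575/1727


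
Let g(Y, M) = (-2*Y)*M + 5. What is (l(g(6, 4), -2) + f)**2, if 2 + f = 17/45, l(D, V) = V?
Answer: 26569/2025 ≈ 13.120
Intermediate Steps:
g(Y, M) = 5 - 2*M*Y (g(Y, M) = -2*M*Y + 5 = 5 - 2*M*Y)
f = -73/45 (f = -2 + 17/45 = -73/45 ≈ -1.6222)
(l(g(6, 4), -2) + f)**2 = (-2 - 73/45)**2 = (-163/45)**2 = 26569/2025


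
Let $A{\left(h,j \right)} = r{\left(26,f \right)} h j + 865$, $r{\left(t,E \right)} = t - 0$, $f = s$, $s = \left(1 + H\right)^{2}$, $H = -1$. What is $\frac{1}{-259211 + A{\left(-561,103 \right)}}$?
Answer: $- \frac{1}{1760704} \approx -5.6795 \cdot 10^{-7}$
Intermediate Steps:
$s = 0$ ($s = \left(1 - 1\right)^{2} = 0^{2} = 0$)
$f = 0$
$r{\left(t,E \right)} = t$ ($r{\left(t,E \right)} = t + 0 = t$)
$A{\left(h,j \right)} = 865 + 26 h j$ ($A{\left(h,j \right)} = 26 h j + 865 = 865 + 26 h j$)
$\frac{1}{-259211 + A{\left(-561,103 \right)}} = \frac{1}{-259211 + \left(865 + 26 \left(-561\right) 103\right)} = \frac{1}{-259211 + \left(865 - 1502358\right)} = \frac{1}{-259211 - 1501493} = \frac{1}{-1760704} = - \frac{1}{1760704}$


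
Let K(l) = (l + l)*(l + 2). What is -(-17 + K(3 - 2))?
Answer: 11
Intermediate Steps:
K(l) = 2*l*(2 + l) (K(l) = (2*l)*(2 + l) = 2*l*(2 + l))
-(-17 + K(3 - 2)) = -(-17 + 2*(3 - 2)*(2 + (3 - 2))) = -(-17 + 2*1*(2 + 1)) = -(-17 + 2*1*3) = -(-17 + 6) = -1*(-11) = 11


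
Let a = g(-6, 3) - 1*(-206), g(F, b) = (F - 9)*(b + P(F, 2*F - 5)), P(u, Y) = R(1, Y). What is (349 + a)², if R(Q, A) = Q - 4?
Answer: 308025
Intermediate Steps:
R(Q, A) = -4 + Q
P(u, Y) = -3 (P(u, Y) = -4 + 1 = -3)
g(F, b) = (-9 + F)*(-3 + b) (g(F, b) = (F - 9)*(b - 3) = (-9 + F)*(-3 + b))
a = 206 (a = (27 - 9*3 - 3*(-6) - 6*3) - 1*(-206) = (27 - 27 + 18 - 18) + 206 = 0 + 206 = 206)
(349 + a)² = (349 + 206)² = 555² = 308025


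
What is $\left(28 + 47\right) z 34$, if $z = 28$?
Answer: $71400$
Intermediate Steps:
$\left(28 + 47\right) z 34 = \left(28 + 47\right) 28 \cdot 34 = 75 \cdot 28 \cdot 34 = 2100 \cdot 34 = 71400$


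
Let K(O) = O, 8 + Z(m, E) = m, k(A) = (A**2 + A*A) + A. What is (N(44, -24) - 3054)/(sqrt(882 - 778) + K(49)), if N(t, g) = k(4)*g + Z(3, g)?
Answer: -192227/2297 + 7846*sqrt(26)/2297 ≈ -66.269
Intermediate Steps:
k(A) = A + 2*A**2 (k(A) = (A**2 + A**2) + A = 2*A**2 + A = A + 2*A**2)
Z(m, E) = -8 + m
N(t, g) = -5 + 36*g (N(t, g) = (4*(1 + 2*4))*g + (-8 + 3) = (4*(1 + 8))*g - 5 = (4*9)*g - 5 = 36*g - 5 = -5 + 36*g)
(N(44, -24) - 3054)/(sqrt(882 - 778) + K(49)) = ((-5 + 36*(-24)) - 3054)/(sqrt(882 - 778) + 49) = ((-5 - 864) - 3054)/(sqrt(104) + 49) = (-869 - 3054)/(2*sqrt(26) + 49) = -3923/(49 + 2*sqrt(26))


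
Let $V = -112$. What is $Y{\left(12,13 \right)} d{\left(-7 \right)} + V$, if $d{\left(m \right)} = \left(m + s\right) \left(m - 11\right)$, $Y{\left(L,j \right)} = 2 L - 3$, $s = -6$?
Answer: $4802$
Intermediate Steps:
$Y{\left(L,j \right)} = -3 + 2 L$
$d{\left(m \right)} = \left(-11 + m\right) \left(-6 + m\right)$ ($d{\left(m \right)} = \left(m - 6\right) \left(m - 11\right) = \left(-6 + m\right) \left(-11 + m\right) = \left(-11 + m\right) \left(-6 + m\right)$)
$Y{\left(12,13 \right)} d{\left(-7 \right)} + V = \left(-3 + 2 \cdot 12\right) \left(66 + \left(-7\right)^{2} - -119\right) - 112 = \left(-3 + 24\right) \left(66 + 49 + 119\right) - 112 = 21 \cdot 234 - 112 = 4914 - 112 = 4802$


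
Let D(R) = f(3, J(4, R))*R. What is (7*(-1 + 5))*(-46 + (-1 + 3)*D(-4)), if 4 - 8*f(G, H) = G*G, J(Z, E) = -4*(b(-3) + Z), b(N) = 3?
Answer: -1148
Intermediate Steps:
J(Z, E) = -12 - 4*Z (J(Z, E) = -4*(3 + Z) = -12 - 4*Z)
f(G, H) = ½ - G²/8 (f(G, H) = ½ - G*G/8 = ½ - G²/8)
D(R) = -5*R/8 (D(R) = (½ - ⅛*3²)*R = (½ - ⅛*9)*R = (½ - 9/8)*R = -5*R/8)
(7*(-1 + 5))*(-46 + (-1 + 3)*D(-4)) = (7*(-1 + 5))*(-46 + (-1 + 3)*(-5/8*(-4))) = (7*4)*(-46 + 2*(5/2)) = 28*(-46 + 5) = 28*(-41) = -1148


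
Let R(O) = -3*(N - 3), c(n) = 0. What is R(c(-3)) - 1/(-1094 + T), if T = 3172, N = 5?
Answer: -12469/2078 ≈ -6.0005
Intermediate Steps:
R(O) = -6 (R(O) = -3*(5 - 3) = -3*2 = -6)
R(c(-3)) - 1/(-1094 + T) = -6 - 1/(-1094 + 3172) = -6 - 1/2078 = -12469/2078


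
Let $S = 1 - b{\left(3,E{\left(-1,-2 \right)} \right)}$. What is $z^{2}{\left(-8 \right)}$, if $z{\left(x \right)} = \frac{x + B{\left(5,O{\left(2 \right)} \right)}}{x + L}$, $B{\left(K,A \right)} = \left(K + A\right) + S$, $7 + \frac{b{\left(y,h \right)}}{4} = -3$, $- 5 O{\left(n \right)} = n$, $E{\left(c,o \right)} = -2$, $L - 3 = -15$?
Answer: $\frac{2209}{625} \approx 3.5344$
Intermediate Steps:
$L = -12$ ($L = 3 - 15 = -12$)
$O{\left(n \right)} = - \frac{n}{5}$
$b{\left(y,h \right)} = -40$ ($b{\left(y,h \right)} = -28 + 4 \left(-3\right) = -28 - 12 = -40$)
$S = 41$ ($S = 1 - -40 = 1 + 40 = 41$)
$B{\left(K,A \right)} = 41 + A + K$ ($B{\left(K,A \right)} = \left(K + A\right) + 41 = \left(A + K\right) + 41 = 41 + A + K$)
$z{\left(x \right)} = \frac{\frac{228}{5} + x}{-12 + x}$ ($z{\left(x \right)} = \frac{x + \left(41 - \frac{2}{5} + 5\right)}{x - 12} = \frac{x + \left(41 - \frac{2}{5} + 5\right)}{-12 + x} = \frac{x + \frac{228}{5}}{-12 + x} = \frac{\frac{228}{5} + x}{-12 + x}$)
$z^{2}{\left(-8 \right)} = \left(\frac{\frac{228}{5} - 8}{-12 - 8}\right)^{2} = \left(\frac{1}{-20} \cdot \frac{188}{5}\right)^{2} = \left(\left(- \frac{1}{20}\right) \frac{188}{5}\right)^{2} = \left(- \frac{47}{25}\right)^{2} = \frac{2209}{625}$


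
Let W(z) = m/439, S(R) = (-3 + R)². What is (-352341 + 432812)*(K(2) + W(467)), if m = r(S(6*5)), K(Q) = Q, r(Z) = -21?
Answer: 68963647/439 ≈ 1.5709e+5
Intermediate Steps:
m = -21
W(z) = -21/439
(-352341 + 432812)*(K(2) + W(467)) = (-352341 + 432812)*(2 - 21/439) = 80471*(857/439) = 68963647/439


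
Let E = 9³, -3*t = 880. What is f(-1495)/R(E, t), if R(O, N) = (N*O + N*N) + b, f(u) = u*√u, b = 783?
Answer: 13455*I*√1495/1143113 ≈ 0.45511*I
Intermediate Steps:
t = -880/3 (t = -⅓*880 = -880/3 ≈ -293.33)
f(u) = u^(3/2)
E = 729
R(O, N) = 783 + N² + N*O (R(O, N) = (N*O + N*N) + 783 = (N*O + N²) + 783 = (N² + N*O) + 783 = 783 + N² + N*O)
f(-1495)/R(E, t) = (-1495)^(3/2)/(783 + (-880/3)² - 880/3*729) = (-1495*I*√1495)/(783 + 774400/9 - 213840) = (-1495*I*√1495)/(-1143113/9) = -1495*I*√1495*(-9/1143113) = 13455*I*√1495/1143113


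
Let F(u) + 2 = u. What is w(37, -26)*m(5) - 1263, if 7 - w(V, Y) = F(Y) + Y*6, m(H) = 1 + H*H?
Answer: 3703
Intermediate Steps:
F(u) = -2 + u
m(H) = 1 + H²
w(V, Y) = 9 - 7*Y (w(V, Y) = 7 - ((-2 + Y) + Y*6) = 7 - ((-2 + Y) + 6*Y) = 7 - (-2 + 7*Y) = 7 + (2 - 7*Y) = 9 - 7*Y)
w(37, -26)*m(5) - 1263 = (9 - 7*(-26))*(1 + 5²) - 1263 = (9 + 182)*(1 + 25) - 1263 = 191*26 - 1263 = 4966 - 1263 = 3703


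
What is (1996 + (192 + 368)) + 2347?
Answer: 4903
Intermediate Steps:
(1996 + (192 + 368)) + 2347 = (1996 + 560) + 2347 = 2556 + 2347 = 4903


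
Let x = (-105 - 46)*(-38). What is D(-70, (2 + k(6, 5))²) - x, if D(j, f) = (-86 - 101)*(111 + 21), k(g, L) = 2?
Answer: -30422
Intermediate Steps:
D(j, f) = -24684 (D(j, f) = -187*132 = -24684)
x = 5738 (x = -151*(-38) = 5738)
D(-70, (2 + k(6, 5))²) - x = -24684 - 1*5738 = -24684 - 5738 = -30422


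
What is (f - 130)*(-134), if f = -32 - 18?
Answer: 24120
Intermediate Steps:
f = -50
(f - 130)*(-134) = (-50 - 130)*(-134) = -180*(-134) = 24120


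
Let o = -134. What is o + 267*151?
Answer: 40183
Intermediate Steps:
o + 267*151 = -134 + 267*151 = -134 + 40317 = 40183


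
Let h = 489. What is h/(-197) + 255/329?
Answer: -110646/64813 ≈ -1.7072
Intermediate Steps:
h/(-197) + 255/329 = 489/(-197) + 255/329 = 489*(-1/197) + 255*(1/329) = -489/197 + 255/329 = -110646/64813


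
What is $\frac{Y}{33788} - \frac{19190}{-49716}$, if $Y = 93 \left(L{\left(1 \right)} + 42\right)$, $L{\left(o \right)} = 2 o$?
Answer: $\frac{106478699}{209975526} \approx 0.5071$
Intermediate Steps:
$Y = 4092$ ($Y = 93 \left(2 \cdot 1 + 42\right) = 93 \left(2 + 42\right) = 93 \cdot 44 = 4092$)
$\frac{Y}{33788} - \frac{19190}{-49716} = \frac{4092}{33788} - \frac{19190}{-49716} = 4092 \cdot \frac{1}{33788} - - \frac{9595}{24858} = \frac{1023}{8447} + \frac{9595}{24858} = \frac{106478699}{209975526}$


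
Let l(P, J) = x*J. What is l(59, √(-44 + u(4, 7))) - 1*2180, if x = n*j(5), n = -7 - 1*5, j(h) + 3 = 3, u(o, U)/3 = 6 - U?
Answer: -2180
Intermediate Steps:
u(o, U) = 18 - 3*U (u(o, U) = 3*(6 - U) = 18 - 3*U)
j(h) = 0 (j(h) = -3 + 3 = 0)
n = -12 (n = -7 - 5 = -12)
x = 0 (x = -12*0 = 0)
l(P, J) = 0 (l(P, J) = 0*J = 0)
l(59, √(-44 + u(4, 7))) - 1*2180 = 0 - 1*2180 = 0 - 2180 = -2180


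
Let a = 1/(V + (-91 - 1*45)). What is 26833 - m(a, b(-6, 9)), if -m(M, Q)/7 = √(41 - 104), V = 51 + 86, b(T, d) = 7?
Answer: 26833 + 21*I*√7 ≈ 26833.0 + 55.561*I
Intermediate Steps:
V = 137
a = 1 (a = 1/(137 + (-91 - 1*45)) = 1/(137 + (-91 - 45)) = 1/(137 - 136) = 1/1 = 1)
m(M, Q) = -21*I*√7 (m(M, Q) = -7*√(41 - 104) = -21*I*√7)
26833 - m(a, b(-6, 9)) = 26833 - (-21)*I*√7 = 26833 + 21*I*√7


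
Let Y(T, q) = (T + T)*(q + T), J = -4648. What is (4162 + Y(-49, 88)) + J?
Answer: -4308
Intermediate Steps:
Y(T, q) = 2*T*(T + q) (Y(T, q) = (2*T)*(T + q) = 2*T*(T + q))
(4162 + Y(-49, 88)) + J = (4162 + 2*(-49)*(-49 + 88)) - 4648 = (4162 + 2*(-49)*39) - 4648 = (4162 - 3822) - 4648 = 340 - 4648 = -4308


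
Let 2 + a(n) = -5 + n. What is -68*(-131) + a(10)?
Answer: 8911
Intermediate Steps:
a(n) = -7 + n (a(n) = -2 + (-5 + n) = -7 + n)
-68*(-131) + a(10) = -68*(-131) + (-7 + 10) = 8908 + 3 = 8911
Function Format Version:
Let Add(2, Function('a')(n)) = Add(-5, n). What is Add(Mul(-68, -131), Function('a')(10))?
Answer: 8911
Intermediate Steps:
Function('a')(n) = Add(-7, n) (Function('a')(n) = Add(-2, Add(-5, n)) = Add(-7, n))
Add(Mul(-68, -131), Function('a')(10)) = Add(Mul(-68, -131), Add(-7, 10)) = Add(8908, 3) = 8911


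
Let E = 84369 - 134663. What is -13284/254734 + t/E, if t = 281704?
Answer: -18106923058/3202897949 ≈ -5.6533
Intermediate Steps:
E = -50294
-13284/254734 + t/E = -13284/254734 + 281704/(-50294) = -13284*1/254734 + 281704*(-1/50294) = -6642/127367 - 140852/25147 = -18106923058/3202897949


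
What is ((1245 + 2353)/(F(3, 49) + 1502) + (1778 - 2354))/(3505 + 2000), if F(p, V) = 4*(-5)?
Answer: -425017/4079205 ≈ -0.10419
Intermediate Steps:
F(p, V) = -20
((1245 + 2353)/(F(3, 49) + 1502) + (1778 - 2354))/(3505 + 2000) = ((1245 + 2353)/(-20 + 1502) + (1778 - 2354))/(3505 + 2000) = (3598/1482 - 576)/5505 = (3598*(1/1482) - 576)*(1/5505) = (1799/741 - 576)*(1/5505) = -425017/741*1/5505 = -425017/4079205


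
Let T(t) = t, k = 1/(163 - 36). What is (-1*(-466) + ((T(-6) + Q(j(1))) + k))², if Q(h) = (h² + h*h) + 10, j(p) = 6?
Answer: 4738257225/16129 ≈ 2.9377e+5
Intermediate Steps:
k = 1/127 ≈ 0.0078740
Q(h) = 10 + 2*h² (Q(h) = (h² + h²) + 10 = 2*h² + 10 = 10 + 2*h²)
(-1*(-466) + ((T(-6) + Q(j(1))) + k))² = (-1*(-466) + ((-6 + (10 + 2*6²)) + 1/127))² = (466 + ((-6 + (10 + 2*36)) + 1/127))² = (466 + ((-6 + (10 + 72)) + 1/127))² = (466 + ((-6 + 82) + 1/127))² = (466 + (76 + 1/127))² = (466 + 9653/127)² = (68835/127)² = 4738257225/16129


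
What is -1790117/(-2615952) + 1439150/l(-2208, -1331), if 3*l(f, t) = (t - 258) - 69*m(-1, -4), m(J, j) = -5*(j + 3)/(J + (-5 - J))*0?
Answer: -11291397466487/4156747728 ≈ -2716.4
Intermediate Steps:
m(J, j) = 0 (m(J, j) = -5*(3 + j)/(-5)*0 = -5*(3 + j)*(-1)/5*0 = -5*(-⅗ - j/5)*0 = (3 + j)*0 = 0)
l(f, t) = -86 + t/3 (l(f, t) = ((t - 258) - 69*0)/3 = ((-258 + t) + 0)/3 = (-258 + t)/3 = -86 + t/3)
-1790117/(-2615952) + 1439150/l(-2208, -1331) = -1790117/(-2615952) + 1439150/(-86 + (⅓)*(-1331)) = -1790117*(-1/2615952) + 1439150/(-86 - 1331/3) = 1790117/2615952 + 1439150/(-1589/3) = 1790117/2615952 + 1439150*(-3/1589) = 1790117/2615952 - 4317450/1589 = -11291397466487/4156747728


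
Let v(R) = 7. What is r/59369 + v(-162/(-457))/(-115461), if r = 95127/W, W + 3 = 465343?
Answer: -182403934673/3189814544082060 ≈ -5.7183e-5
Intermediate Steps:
W = 465340 (W = -3 + 465343 = 465340)
r = 95127/465340 ≈ 0.20442
r/59369 + v(-162/(-457))/(-115461) = (95127/465340)/59369 + 7/(-115461) = (95127/465340)*(1/59369) + 7*(-1/115461) = 95127/27626770460 - 7/115461 = -182403934673/3189814544082060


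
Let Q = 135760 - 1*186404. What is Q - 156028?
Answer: -206672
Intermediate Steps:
Q = -50644 (Q = 135760 - 186404 = -50644)
Q - 156028 = -50644 - 156028 = -206672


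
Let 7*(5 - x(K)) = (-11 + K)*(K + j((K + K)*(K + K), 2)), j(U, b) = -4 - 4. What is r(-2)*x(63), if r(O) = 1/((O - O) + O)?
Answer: 2825/14 ≈ 201.79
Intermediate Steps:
j(U, b) = -8
x(K) = 5 - (-11 + K)*(-8 + K)/7 (x(K) = 5 - (-11 + K)*(K - 8)/7 = 5 - (-11 + K)*(-8 + K)/7)
r(O) = 1/O (r(O) = 1/(0 + O) = 1/O)
r(-2)*x(63) = (-53/7 - 1/7*63**2 + (19/7)*63)/(-2) = -(-53/7 - 1/7*3969 + 171)/2 = -(-53/7 - 567 + 171)/2 = -1/2*(-2825/7) = 2825/14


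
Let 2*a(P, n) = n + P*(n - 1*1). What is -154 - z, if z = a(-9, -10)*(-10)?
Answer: 291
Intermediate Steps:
a(P, n) = n/2 + P*(-1 + n)/2 (a(P, n) = (n + P*(n - 1*1))/2 = (n + P*(n - 1))/2 = (n + P*(-1 + n))/2 = n/2 + P*(-1 + n)/2)
z = -445 (z = ((½)*(-10) - ½*(-9) + (½)*(-9)*(-10))*(-10) = (-5 + 9/2 + 45)*(-10) = (89/2)*(-10) = -445)
-154 - z = -154 - 1*(-445) = -154 + 445 = 291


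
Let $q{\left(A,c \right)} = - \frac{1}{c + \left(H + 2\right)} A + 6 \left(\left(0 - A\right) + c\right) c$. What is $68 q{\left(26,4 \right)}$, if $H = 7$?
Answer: $-36040$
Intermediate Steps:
$q{\left(A,c \right)} = c \left(- 6 A + 6 c\right) - \frac{A}{9 + c}$ ($q{\left(A,c \right)} = - \frac{1}{c + \left(7 + 2\right)} A + 6 \left(\left(0 - A\right) + c\right) c = - \frac{1}{c + 9} A + 6 \left(- A + c\right) c = - \frac{1}{9 + c} A + 6 \left(c - A\right) c = - \frac{A}{9 + c} + \left(- 6 A + 6 c\right) c = - \frac{A}{9 + c} + c \left(- 6 A + 6 c\right) = c \left(- 6 A + 6 c\right) - \frac{A}{9 + c}$)
$68 q{\left(26,4 \right)} = 68 \frac{\left(-1\right) 26 + 6 \cdot 4^{3} + 54 \cdot 4^{2} - 1404 \cdot 4 - 156 \cdot 4^{2}}{9 + 4} = 68 \frac{-26 + 6 \cdot 64 + 54 \cdot 16 - 5616 - 156 \cdot 16}{13} = 68 \frac{-26 + 384 + 864 - 5616 - 2496}{13} = 68 \cdot \frac{1}{13} \left(-6890\right) = 68 \left(-530\right) = -36040$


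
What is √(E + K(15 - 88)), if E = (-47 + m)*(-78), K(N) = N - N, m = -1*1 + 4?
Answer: 2*√858 ≈ 58.583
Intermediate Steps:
m = 3 (m = -1 + 4 = 3)
K(N) = 0
E = 3432 (E = (-47 + 3)*(-78) = -44*(-78) = 3432)
√(E + K(15 - 88)) = √(3432 + 0) = √3432 = 2*√858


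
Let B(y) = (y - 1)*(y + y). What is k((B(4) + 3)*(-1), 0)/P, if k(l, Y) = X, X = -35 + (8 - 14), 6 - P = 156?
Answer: 41/150 ≈ 0.27333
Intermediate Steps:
B(y) = 2*y*(-1 + y) (B(y) = (-1 + y)*(2*y) = 2*y*(-1 + y))
P = -150 (P = 6 - 1*156 = 6 - 156 = -150)
X = -41 (X = -35 - 6 = -41)
k(l, Y) = -41
k((B(4) + 3)*(-1), 0)/P = -41/(-150) = -41*(-1/150) = 41/150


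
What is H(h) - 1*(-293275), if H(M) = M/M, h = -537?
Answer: 293276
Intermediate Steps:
H(M) = 1
H(h) - 1*(-293275) = 1 - 1*(-293275) = 1 + 293275 = 293276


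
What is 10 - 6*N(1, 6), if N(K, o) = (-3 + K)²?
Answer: -14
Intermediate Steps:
10 - 6*N(1, 6) = 10 - 6*(-3 + 1)² = 10 - 6*(-2)² = 10 - 6*4 = 10 - 24 = -14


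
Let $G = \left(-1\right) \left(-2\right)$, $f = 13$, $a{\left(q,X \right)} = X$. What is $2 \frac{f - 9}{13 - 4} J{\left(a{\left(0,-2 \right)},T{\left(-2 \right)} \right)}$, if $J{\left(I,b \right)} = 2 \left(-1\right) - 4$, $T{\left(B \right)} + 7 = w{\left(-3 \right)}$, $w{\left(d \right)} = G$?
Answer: $- \frac{16}{3} \approx -5.3333$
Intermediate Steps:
$G = 2$
$w{\left(d \right)} = 2$
$T{\left(B \right)} = -5$ ($T{\left(B \right)} = -7 + 2 = -5$)
$J{\left(I,b \right)} = -6$ ($J{\left(I,b \right)} = -2 - 4 = -6$)
$2 \frac{f - 9}{13 - 4} J{\left(a{\left(0,-2 \right)},T{\left(-2 \right)} \right)} = 2 \frac{13 - 9}{13 - 4} \left(-6\right) = 2 \cdot \frac{4}{9} \left(-6\right) = \frac{8}{9} \left(-6\right) = - \frac{16}{3}$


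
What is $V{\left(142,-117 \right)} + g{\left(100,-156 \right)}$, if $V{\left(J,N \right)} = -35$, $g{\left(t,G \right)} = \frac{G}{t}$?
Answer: $- \frac{914}{25} \approx -36.56$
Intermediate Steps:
$V{\left(142,-117 \right)} + g{\left(100,-156 \right)} = -35 - \frac{156}{100} = -35 - \frac{39}{25} = - \frac{914}{25}$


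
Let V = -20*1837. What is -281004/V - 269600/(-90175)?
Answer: 352446397/33130295 ≈ 10.638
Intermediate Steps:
V = -36740
-281004/V - 269600/(-90175) = -281004/(-36740) - 269600/(-90175) = -281004*(-1/36740) - 269600*(-1/90175) = 70251/9185 + 10784/3607 = 352446397/33130295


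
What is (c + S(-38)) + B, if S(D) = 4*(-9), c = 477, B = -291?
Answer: 150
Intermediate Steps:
S(D) = -36
(c + S(-38)) + B = (477 - 36) - 291 = 441 - 291 = 150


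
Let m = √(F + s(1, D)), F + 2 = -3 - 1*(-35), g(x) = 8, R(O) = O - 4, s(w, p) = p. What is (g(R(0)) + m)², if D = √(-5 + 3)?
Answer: (8 + √(30 + I*√2))² ≈ 181.66 + 3.479*I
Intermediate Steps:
D = I*√2 (D = √(-2) = I*√2 ≈ 1.4142*I)
R(O) = -4 + O
F = 30 (F = -2 + (-3 - 1*(-35)) = -2 + (-3 + 35) = -2 + 32 = 30)
m = √(30 + I*√2) ≈ 5.4787 + 0.12906*I
(g(R(0)) + m)² = (8 + √(30 + I*√2))²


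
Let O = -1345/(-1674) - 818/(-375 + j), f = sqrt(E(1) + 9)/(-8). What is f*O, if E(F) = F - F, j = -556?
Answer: -2621527/4155984 ≈ -0.63078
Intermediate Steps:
E(F) = 0
f = -3/8 (f = sqrt(0 + 9)/(-8) = sqrt(9)*(-1/8) = 3*(-1/8) = -3/8 ≈ -0.37500)
O = 2621527/1558494 (O = -1345/(-1674) - 818/(-375 - 556) = -1345*(-1/1674) - 818/(-931) = 1345/1674 - 818*(-1/931) = 1345/1674 + 818/931 = 2621527/1558494 ≈ 1.6821)
f*O = -3/8*2621527/1558494 = -2621527/4155984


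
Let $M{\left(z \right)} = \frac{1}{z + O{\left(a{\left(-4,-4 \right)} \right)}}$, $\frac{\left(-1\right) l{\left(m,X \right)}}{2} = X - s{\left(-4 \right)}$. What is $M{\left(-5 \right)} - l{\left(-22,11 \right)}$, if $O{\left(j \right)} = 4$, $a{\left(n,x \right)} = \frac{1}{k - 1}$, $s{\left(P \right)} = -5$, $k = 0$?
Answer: $31$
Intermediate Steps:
$a{\left(n,x \right)} = -1$ ($a{\left(n,x \right)} = \frac{1}{0 - 1} = \frac{1}{-1} = -1$)
$l{\left(m,X \right)} = -10 - 2 X$ ($l{\left(m,X \right)} = - 2 \left(X - -5\right) = - 2 \left(X + 5\right) = - 2 \left(5 + X\right) = -10 - 2 X$)
$M{\left(z \right)} = \frac{1}{4 + z}$ ($M{\left(z \right)} = \frac{1}{z + 4} = \frac{1}{4 + z}$)
$M{\left(-5 \right)} - l{\left(-22,11 \right)} = \frac{1}{4 - 5} - \left(-10 - 22\right) = \frac{1}{-1} - \left(-10 - 22\right) = -1 - -32 = -1 + 32 = 31$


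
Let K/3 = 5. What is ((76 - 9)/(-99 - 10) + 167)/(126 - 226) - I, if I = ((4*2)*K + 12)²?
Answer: -47484934/2725 ≈ -17426.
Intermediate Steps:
K = 15 (K = 3*5 = 15)
I = 17424 (I = ((4*2)*15 + 12)² = (8*15 + 12)² = (120 + 12)² = 132² = 17424)
((76 - 9)/(-99 - 10) + 167)/(126 - 226) - I = ((76 - 9)/(-99 - 10) + 167)/(126 - 226) - 1*17424 = (67/(-109) + 167)/(-100) - 17424 = (67*(-1/109) + 167)*(-1/100) - 17424 = (-67/109 + 167)*(-1/100) - 17424 = (18136/109)*(-1/100) - 17424 = -4534/2725 - 17424 = -47484934/2725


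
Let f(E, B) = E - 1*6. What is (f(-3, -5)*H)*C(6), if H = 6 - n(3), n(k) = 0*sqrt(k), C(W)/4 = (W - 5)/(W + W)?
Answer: -18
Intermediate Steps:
C(W) = 2*(-5 + W)/W (C(W) = 4*((W - 5)/(W + W)) = 4*((-5 + W)/((2*W))) = 4*((-5 + W)*(1/(2*W))) = 4*((-5 + W)/(2*W)) = 2*(-5 + W)/W)
f(E, B) = -6 + E (f(E, B) = E - 6 = -6 + E)
n(k) = 0
H = 6 (H = 6 - 1*0 = 6 + 0 = 6)
(f(-3, -5)*H)*C(6) = ((-6 - 3)*6)*(2 - 10/6) = (-9*6)*(2 - 10*1/6) = -54*(2 - 5/3) = -54*1/3 = -18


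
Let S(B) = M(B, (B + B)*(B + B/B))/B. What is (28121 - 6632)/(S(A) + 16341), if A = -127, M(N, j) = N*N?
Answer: 21489/16214 ≈ 1.3253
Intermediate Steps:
M(N, j) = N**2
S(B) = B (S(B) = B**2/B = B)
(28121 - 6632)/(S(A) + 16341) = (28121 - 6632)/(-127 + 16341) = 21489/16214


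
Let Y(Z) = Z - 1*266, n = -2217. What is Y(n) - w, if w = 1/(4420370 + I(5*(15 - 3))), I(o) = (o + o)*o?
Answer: -10993656311/4427570 ≈ -2483.0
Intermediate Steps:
I(o) = 2*o² (I(o) = (2*o)*o = 2*o²)
w = 1/4427570 (w = 1/(4420370 + 2*(5*(15 - 3))²) = 1/(4420370 + 2*(5*12)²) = 1/(4420370 + 2*60²) = 1/(4420370 + 2*3600) = 1/(4420370 + 7200) = 1/4427570 ≈ 2.2586e-7)
Y(Z) = -266 + Z (Y(Z) = Z - 266 = -266 + Z)
Y(n) - w = (-266 - 2217) - 1*1/4427570 = -2483 - 1/4427570 = -10993656311/4427570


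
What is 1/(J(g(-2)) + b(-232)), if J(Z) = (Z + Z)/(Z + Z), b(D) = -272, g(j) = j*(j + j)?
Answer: -1/271 ≈ -0.0036900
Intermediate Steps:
g(j) = 2*j**2 (g(j) = j*(2*j) = 2*j**2)
J(Z) = 1 (J(Z) = (2*Z)/((2*Z)) = (2*Z)*(1/(2*Z)) = 1)
1/(J(g(-2)) + b(-232)) = 1/(1 - 272) = 1/(-271) = -1/271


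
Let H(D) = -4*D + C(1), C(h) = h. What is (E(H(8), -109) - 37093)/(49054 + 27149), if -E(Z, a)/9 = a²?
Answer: -144022/76203 ≈ -1.8900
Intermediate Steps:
H(D) = 1 - 4*D (H(D) = -4*D + 1 = 1 - 4*D)
E(Z, a) = -9*a²
(E(H(8), -109) - 37093)/(49054 + 27149) = (-9*(-109)² - 37093)/(49054 + 27149) = (-9*11881 - 37093)/76203 = (-106929 - 37093)*(1/76203) = -144022*1/76203 = -144022/76203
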